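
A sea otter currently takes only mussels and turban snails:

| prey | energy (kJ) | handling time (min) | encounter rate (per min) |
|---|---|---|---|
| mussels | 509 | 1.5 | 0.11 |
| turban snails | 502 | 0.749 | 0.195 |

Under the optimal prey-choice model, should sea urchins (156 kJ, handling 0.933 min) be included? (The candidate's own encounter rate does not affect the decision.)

On mussels and turban snails alone, R = ΣλE/(1+Σλh) = 153.9/1.311 = 117.4 kJ/min.
Profitability of sea urchins: 156/0.933 = 167.2 kJ/min.
Since 167.2 > R, including sea urchins increases the long-run rate.

Yes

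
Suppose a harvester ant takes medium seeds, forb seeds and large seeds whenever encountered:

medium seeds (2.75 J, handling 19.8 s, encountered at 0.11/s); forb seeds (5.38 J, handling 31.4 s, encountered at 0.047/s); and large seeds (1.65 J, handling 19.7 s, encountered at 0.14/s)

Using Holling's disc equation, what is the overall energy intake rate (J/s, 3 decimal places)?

Energy encountered per unit search time: 0.11×2.75 + 0.047×5.38 + 0.14×1.65 = 0.7864 J/s.
Handling time per unit search time: 0.11×19.8 + 0.047×31.4 + 0.14×19.7 = 6.412.
Rate = 0.7864/(1 + 6.412) = 0.1061 J/s.

0.106 J/s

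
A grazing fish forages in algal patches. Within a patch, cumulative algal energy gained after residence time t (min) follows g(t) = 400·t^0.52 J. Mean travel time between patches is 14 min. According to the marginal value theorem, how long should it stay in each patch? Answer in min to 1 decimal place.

15.2 min

By the marginal value theorem, leave when the instantaneous gain rate g'(t) equals the habitat-wide average g(t)/(T + t).
g'(t) = 0.52·400·t^-0.48. Setting 0.52·400·t^-0.48 = 400·t^0.52/(14+t) gives 0.52(14+t) = t, so 0.48·t = 0.52×14.
t* = 0.52×14/0.48 = 15.17 min.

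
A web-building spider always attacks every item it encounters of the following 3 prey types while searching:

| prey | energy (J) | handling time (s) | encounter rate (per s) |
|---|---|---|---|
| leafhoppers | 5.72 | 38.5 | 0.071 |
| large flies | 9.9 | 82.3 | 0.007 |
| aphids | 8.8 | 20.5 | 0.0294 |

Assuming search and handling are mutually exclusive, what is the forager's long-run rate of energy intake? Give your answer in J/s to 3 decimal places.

0.149 J/s

R = Σλ_iE_i / (1 + Σλ_ih_i)
Numerator: 0.071×5.72 + 0.007×9.9 + 0.0294×8.8 = 0.7341
Denominator: 1 + 0.071×38.5 + 0.007×82.3 + 0.0294×20.5 = 4.912
R = 0.7341/4.912 = 0.1494 J/s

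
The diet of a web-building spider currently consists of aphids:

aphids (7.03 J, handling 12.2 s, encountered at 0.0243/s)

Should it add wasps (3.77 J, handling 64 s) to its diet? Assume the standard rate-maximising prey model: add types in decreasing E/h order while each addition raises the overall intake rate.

Intake rate on the current diet: R = (0.0243×7.03) / (1 + 0.0243×12.2) = 0.1708/1.296 = 0.1318 J/s.
wasps: E/h = 3.77/64 = 0.05891 J/s.
Since 0.05891 < R, time spent handling wasps is better spent searching.

No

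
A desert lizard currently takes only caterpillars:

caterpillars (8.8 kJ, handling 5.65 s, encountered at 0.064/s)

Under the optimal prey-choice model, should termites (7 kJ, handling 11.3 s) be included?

Yes

On caterpillars alone, R = ΣλE/(1+Σλh) = 0.5632/1.362 = 0.4136 kJ/s.
Profitability of termites: 7/11.3 = 0.6195 kJ/s.
0.6195 > 0.4136, so adding termites raises the average — include it.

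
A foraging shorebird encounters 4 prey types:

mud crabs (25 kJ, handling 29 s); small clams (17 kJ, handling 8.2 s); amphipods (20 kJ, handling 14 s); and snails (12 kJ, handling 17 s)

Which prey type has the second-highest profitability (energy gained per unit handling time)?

Profitability E/h (kJ/s): mud crabs = 25/29 = 0.862, small clams = 17/8.2 = 2.07, amphipods = 20/14 = 1.43, snails = 12/17 = 0.706.
Ranked: small clams > amphipods > mud crabs > snails.

amphipods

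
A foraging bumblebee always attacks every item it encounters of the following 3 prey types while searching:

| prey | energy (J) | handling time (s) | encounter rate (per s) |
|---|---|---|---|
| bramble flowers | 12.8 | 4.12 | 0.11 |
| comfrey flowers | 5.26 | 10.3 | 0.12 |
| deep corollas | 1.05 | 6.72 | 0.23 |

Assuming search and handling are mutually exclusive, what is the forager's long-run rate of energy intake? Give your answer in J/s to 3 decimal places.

R = Σλ_iE_i / (1 + Σλ_ih_i)
Numerator: 0.11×12.8 + 0.12×5.26 + 0.23×1.05 = 2.281
Denominator: 1 + 0.11×4.12 + 0.12×10.3 + 0.23×6.72 = 4.235
R = 2.281/4.235 = 0.5386 J/s

0.539 J/s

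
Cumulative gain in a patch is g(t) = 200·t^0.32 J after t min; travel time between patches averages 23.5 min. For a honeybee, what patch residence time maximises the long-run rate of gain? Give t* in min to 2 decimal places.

Optimal t* satisfies g'(t*) = g(t*)/(T + t*).
g'(t) = 0.32·200·t^-0.68. Setting 0.32·200·t^-0.68 = 200·t^0.32/(23.5+t) gives 0.32(23.5+t) = t, so 0.68·t = 0.32×23.5.
t* = 0.32×23.5/0.68 = 11.06 min.

11.06 min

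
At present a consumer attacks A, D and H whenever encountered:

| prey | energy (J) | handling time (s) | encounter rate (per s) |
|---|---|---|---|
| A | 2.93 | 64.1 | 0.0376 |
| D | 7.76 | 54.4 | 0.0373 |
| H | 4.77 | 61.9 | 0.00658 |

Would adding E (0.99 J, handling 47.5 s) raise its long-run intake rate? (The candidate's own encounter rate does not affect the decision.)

No

Intake rate on the current diet: R = (0.0376×2.93 + 0.0373×7.76 + 0.00658×4.77) / (1 + 0.0376×64.1 + 0.0373×54.4 + 0.00658×61.9) = 0.431/5.847 = 0.07372 J/s.
Profitability of E: 0.99/47.5 = 0.02084 J/s.
Since 0.02084 < R, time spent handling E is better spent searching.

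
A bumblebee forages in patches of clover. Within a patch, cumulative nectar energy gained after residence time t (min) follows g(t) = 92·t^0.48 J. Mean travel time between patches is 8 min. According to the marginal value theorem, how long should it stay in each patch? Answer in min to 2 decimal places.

Maximise g(t)/(T+t): set derivative to zero → g'(t)(T+t) = g(t).
g'(t) = 0.48·92·t^-0.52. Setting 0.48·92·t^-0.52 = 92·t^0.48/(8+t) gives 0.48(8+t) = t, so 0.52·t = 0.48×8.
t* = 0.48×8/0.52 = 7.385 min.

7.38 min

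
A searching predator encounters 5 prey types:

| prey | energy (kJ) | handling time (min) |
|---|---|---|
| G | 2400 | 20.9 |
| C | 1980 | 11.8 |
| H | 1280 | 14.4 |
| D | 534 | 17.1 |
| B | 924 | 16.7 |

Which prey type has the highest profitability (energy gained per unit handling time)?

Profitability E/h (kJ/min): G = 2400/20.9 = 115, C = 1980/11.8 = 168, H = 1280/14.4 = 88.9, D = 534/17.1 = 31.2, B = 924/16.7 = 55.3.
Ranked: C > G > H > B > D.

C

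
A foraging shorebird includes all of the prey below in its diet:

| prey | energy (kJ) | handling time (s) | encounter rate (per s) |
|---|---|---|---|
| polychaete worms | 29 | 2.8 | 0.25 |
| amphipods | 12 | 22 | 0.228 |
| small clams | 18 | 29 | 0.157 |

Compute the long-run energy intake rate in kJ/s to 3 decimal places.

R = (0.25×29 + 0.228×12 + 0.157×18) / (1 + 0.25×2.8 + 0.228×22 + 0.157×29) = 12.81/11.27 = 1.137 kJ/s.

1.137 kJ/s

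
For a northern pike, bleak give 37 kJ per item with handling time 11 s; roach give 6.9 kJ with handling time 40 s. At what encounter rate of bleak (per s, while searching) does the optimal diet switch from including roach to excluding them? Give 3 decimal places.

The zero-one rule: include roach iff E₂/h₂ > λE₁/(1+λh₁). Equality gives the switch point.
λE₁h₂ = E₂ + λE₂h₁ ⇒ λ = E₂/(E₁h₂ − E₂h₁) = 6.9/(1480 − 75.9) = 0.004914 per s.

0.005 per s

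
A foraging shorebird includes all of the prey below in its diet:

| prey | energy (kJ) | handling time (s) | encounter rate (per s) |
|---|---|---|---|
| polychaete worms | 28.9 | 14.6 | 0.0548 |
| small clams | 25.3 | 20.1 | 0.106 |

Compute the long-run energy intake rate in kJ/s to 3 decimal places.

1.085 kJ/s

Energy encountered per unit search time: 0.0548×28.9 + 0.106×25.3 = 4.266 kJ/s.
Handling time per unit search time: 0.0548×14.6 + 0.106×20.1 = 2.931.
Rate = 4.266/(1 + 2.931) = 1.085 kJ/s.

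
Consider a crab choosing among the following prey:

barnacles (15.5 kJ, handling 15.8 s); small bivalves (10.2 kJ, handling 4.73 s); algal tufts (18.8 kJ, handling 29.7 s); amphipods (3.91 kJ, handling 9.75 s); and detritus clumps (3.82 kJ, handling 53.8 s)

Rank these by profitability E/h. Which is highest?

small bivalves

In descending order of E/h:
small bivalves: 10.2/4.73 = 2.16 kJ/s
barnacles: 15.5/15.8 = 0.981 kJ/s
algal tufts: 18.8/29.7 = 0.633 kJ/s
amphipods: 3.91/9.75 = 0.401 kJ/s
detritus clumps: 3.82/53.8 = 0.071 kJ/s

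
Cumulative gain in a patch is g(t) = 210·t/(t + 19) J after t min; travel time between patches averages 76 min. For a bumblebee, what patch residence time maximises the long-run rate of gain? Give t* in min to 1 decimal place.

38.0 min

By the marginal value theorem, leave when the instantaneous gain rate g'(t) equals the habitat-wide average g(t)/(T + t).
g'(t) = 210·19/(t + 19)². Setting 210·19/(t+19)² = 210t/[(t+19)(76+t)] gives 19(76+t) = t(t+19), so t² = 19×76 = 1444.
t* = √1444 = 38 min.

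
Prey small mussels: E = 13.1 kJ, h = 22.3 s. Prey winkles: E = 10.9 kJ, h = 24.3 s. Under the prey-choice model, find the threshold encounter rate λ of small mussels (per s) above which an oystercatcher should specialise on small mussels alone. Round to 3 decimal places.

0.145 per s

The zero-one rule: include winkles iff E₂/h₂ > λE₁/(1+λh₁). Equality gives the switch point.
λE₁h₂ = E₂ + λE₂h₁ ⇒ λ = E₂/(E₁h₂ − E₂h₁) = 10.9/(318.3 − 243.1) = 0.1448 per s.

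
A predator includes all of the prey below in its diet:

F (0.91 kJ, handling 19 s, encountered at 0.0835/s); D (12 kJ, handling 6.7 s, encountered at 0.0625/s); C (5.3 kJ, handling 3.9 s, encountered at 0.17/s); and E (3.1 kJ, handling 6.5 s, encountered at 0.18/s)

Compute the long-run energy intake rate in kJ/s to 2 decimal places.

R = (0.0835×0.91 + 0.0625×12 + 0.17×5.3 + 0.18×3.1) / (1 + 0.0835×19 + 0.0625×6.7 + 0.17×3.9 + 0.18×6.5) = 2.285/4.838 = 0.4723 kJ/s.

0.47 kJ/s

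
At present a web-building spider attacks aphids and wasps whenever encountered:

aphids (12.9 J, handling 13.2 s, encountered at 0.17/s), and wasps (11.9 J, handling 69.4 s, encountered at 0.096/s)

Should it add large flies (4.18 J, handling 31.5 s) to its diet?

Intake rate on the current diet: R = (0.17×12.9 + 0.096×11.9) / (1 + 0.17×13.2 + 0.096×69.4) = 3.335/9.906 = 0.3367 J/s.
Profitability of large flies: 4.18/31.5 = 0.1327 J/s.
Since 0.1327 < R, time spent handling large flies is better spent searching.

No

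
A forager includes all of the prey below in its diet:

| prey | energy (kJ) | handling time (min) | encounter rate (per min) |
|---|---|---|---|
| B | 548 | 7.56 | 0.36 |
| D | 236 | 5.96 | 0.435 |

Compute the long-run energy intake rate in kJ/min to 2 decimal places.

47.50 kJ/min

R = Σλ_iE_i / (1 + Σλ_ih_i)
Numerator: 0.36×548 + 0.435×236 = 299.9
Denominator: 1 + 0.36×7.56 + 0.435×5.96 = 6.314
R = 299.9/6.314 = 47.5 kJ/min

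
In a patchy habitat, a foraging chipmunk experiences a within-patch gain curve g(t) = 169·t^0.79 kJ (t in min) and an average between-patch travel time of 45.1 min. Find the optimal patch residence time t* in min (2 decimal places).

169.66 min

By the marginal value theorem, leave when the instantaneous gain rate g'(t) equals the habitat-wide average g(t)/(T + t).
g'(t) = 0.79·169·t^-0.21. Setting 0.79·169·t^-0.21 = 169·t^0.79/(45.1+t) gives 0.79(45.1+t) = t, so 0.21·t = 0.79×45.1.
t* = 0.79×45.1/0.21 = 169.7 min.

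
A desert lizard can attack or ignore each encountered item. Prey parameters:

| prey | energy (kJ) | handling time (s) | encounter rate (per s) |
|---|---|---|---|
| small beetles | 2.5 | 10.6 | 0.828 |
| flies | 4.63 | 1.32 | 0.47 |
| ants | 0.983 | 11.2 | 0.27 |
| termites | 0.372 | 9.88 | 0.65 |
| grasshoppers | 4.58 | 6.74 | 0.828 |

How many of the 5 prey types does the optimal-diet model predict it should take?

Rank by E/h (kJ/s): flies 3.51, grasshoppers 0.68, small beetles 0.236, ants 0.0878, termites 0.0377. Include each in turn until the next type's E/h falls below the running intake rate.
Rate on top 1: 1.343. grasshoppers: 0.68 < 1.343 → exclude; stop.
Optimal diet: flies — 1 of 5 types.

1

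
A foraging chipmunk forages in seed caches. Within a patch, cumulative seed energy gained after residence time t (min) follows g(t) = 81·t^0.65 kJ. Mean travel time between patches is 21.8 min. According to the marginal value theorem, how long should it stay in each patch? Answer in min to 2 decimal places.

40.49 min

By the marginal value theorem, leave when the instantaneous gain rate g'(t) equals the habitat-wide average g(t)/(T + t).
g'(t) = 0.65·81·t^-0.35. Setting 0.65·81·t^-0.35 = 81·t^0.65/(21.8+t) gives 0.65(21.8+t) = t, so 0.35·t = 0.65×21.8.
t* = 0.65×21.8/0.35 = 40.49 min.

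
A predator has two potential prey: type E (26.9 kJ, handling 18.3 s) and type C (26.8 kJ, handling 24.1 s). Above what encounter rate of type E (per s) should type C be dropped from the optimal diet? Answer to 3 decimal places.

At the threshold, the rate on type E alone equals the profitability of type C: λ·26.9/(1 + λ·18.3) = 26.8/24.1 = 1.112.
Rearranging, λ(26.9 − 1.112×18.3) = 1.112, so λ = 1.112/6.55 = 0.1698 per s.

0.170 per s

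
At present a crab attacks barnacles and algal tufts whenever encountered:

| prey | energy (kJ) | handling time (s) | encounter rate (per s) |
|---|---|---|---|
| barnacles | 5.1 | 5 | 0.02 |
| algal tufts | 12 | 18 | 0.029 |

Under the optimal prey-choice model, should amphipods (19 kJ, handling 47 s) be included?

Yes

Current rate: (0.02×5.1 + 0.029×12)/(1 + 0.02×5 + 0.029×18) = 0.2774 kJ/s.
amphipods: E/h = 19/47 = 0.4043 kJ/s.
Since 0.4043 > R, including amphipods increases the long-run rate.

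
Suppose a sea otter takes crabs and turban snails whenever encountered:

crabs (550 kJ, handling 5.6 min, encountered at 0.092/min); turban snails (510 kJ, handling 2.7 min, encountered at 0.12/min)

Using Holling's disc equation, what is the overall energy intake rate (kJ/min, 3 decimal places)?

60.787 kJ/min

Energy encountered per unit search time: 0.092×550 + 0.12×510 = 111.8 kJ/min.
Handling time per unit search time: 0.092×5.6 + 0.12×2.7 = 0.8392.
Rate = 111.8/(1 + 0.8392) = 60.79 kJ/min.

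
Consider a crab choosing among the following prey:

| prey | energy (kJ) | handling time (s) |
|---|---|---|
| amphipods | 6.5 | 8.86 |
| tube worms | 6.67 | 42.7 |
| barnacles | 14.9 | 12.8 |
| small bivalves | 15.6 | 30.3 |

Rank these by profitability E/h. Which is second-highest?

amphipods

In descending order of E/h:
barnacles: 14.9/12.8 = 1.16 kJ/s
amphipods: 6.5/8.86 = 0.734 kJ/s
small bivalves: 15.6/30.3 = 0.515 kJ/s
tube worms: 6.67/42.7 = 0.156 kJ/s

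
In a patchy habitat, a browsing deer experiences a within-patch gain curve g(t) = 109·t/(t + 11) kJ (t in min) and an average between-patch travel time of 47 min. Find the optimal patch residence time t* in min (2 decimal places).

22.74 min

Maximise g(t)/(T+t): set derivative to zero → g'(t)(T+t) = g(t).
g'(t) = 109·11/(t + 11)². Setting 109·11/(t+11)² = 109t/[(t+11)(47+t)] gives 11(47+t) = t(t+11), so t² = 11×47 = 517.
t* = √517 = 22.74 min.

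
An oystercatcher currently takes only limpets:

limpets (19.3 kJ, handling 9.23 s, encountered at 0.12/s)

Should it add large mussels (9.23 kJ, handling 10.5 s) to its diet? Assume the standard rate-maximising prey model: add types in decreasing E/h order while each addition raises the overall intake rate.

No

Intake rate on the current diet: R = (0.12×19.3) / (1 + 0.12×9.23) = 2.316/2.108 = 1.099 kJ/s.
large mussels: E/h = 9.23/10.5 = 0.879 kJ/s.
Since 0.879 < R, time spent handling large mussels is better spent searching.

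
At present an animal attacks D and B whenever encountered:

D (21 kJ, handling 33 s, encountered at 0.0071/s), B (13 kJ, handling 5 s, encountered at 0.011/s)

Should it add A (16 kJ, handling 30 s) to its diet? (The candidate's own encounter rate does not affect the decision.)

Yes

Current rate: (0.0071×21 + 0.011×13)/(1 + 0.0071×33 + 0.011×5) = 0.2266 kJ/s.
Profitability of A: 16/30 = 0.5333 kJ/s.
0.5333 > 0.2266, so adding A raises the average — include it.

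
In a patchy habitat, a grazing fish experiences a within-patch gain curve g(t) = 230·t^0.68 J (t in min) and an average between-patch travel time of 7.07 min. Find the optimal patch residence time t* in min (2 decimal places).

By the marginal value theorem, leave when the instantaneous gain rate g'(t) equals the habitat-wide average g(t)/(T + t).
g'(t) = 0.68·230·t^-0.32. Setting 0.68·230·t^-0.32 = 230·t^0.68/(7.07+t) gives 0.68(7.07+t) = t, so 0.32·t = 0.68×7.07.
t* = 0.68×7.07/0.32 = 15.02 min.

15.02 min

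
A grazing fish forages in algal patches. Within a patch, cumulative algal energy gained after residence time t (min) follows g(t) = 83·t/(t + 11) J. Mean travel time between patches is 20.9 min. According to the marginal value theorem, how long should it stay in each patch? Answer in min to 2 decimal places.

Optimal t* satisfies g'(t*) = g(t*)/(T + t*).
g'(t) = 83·11/(t + 11)². Setting 83·11/(t+11)² = 83t/[(t+11)(20.9+t)] gives 11(20.9+t) = t(t+11), so t² = 11×20.9 = 229.9.
t* = √229.9 = 15.16 min.

15.16 min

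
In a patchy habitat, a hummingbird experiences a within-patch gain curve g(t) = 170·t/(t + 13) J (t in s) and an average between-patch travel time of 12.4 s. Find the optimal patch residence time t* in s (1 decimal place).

12.7 s

Optimal t* satisfies g'(t*) = g(t*)/(T + t*).
g'(t) = 170·13/(t + 13)². Setting 170·13/(t+13)² = 170t/[(t+13)(12.4+t)] gives 13(12.4+t) = t(t+13), so t² = 13×12.4 = 161.2.
t* = √161.2 = 12.7 s.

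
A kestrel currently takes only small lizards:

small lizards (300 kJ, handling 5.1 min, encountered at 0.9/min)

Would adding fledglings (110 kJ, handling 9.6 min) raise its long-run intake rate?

Current rate: (0.9×300)/(1 + 0.9×5.1) = 48.3 kJ/min.
fledglings: E/h = 110/9.6 = 11.46 kJ/min.
Since 11.46 < R, time spent handling fledglings is better spent searching.

No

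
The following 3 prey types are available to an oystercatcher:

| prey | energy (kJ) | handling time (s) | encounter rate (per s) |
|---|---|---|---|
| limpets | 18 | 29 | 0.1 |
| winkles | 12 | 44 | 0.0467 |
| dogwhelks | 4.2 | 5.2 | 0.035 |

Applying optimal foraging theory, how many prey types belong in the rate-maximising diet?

2

Profitabilities (E/h, kJ/s): dogwhelks 0.808, limpets 0.621, winkles 0.273. Add prey in this order while the next type's profitability exceeds the intake rate on those already taken.
Rate on top 1: 0.1244. limpets: 0.621 > 0.1244 → include.
Rate on top 2: 0.477. winkles: 0.273 < 0.477 → exclude; stop.
Optimal diet: dogwhelks, limpets — 2 of 3 types.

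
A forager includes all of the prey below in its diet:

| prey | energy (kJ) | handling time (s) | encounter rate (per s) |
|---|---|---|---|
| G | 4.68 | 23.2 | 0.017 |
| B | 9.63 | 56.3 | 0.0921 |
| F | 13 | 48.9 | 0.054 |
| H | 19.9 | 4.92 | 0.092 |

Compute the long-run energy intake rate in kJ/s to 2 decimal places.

R = Σλ_iE_i / (1 + Σλ_ih_i)
Numerator: 0.017×4.68 + 0.0921×9.63 + 0.054×13 + 0.092×19.9 = 3.499
Denominator: 1 + 0.017×23.2 + 0.0921×56.3 + 0.054×48.9 + 0.092×4.92 = 9.673
R = 3.499/9.673 = 0.3618 kJ/s

0.36 kJ/s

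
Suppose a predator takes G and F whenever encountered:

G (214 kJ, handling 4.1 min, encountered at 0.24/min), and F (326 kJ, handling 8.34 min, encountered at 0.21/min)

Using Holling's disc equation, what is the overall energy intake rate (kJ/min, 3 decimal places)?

R = (0.24×214 + 0.21×326) / (1 + 0.24×4.1 + 0.21×8.34) = 119.8/3.735 = 32.08 kJ/min.

32.077 kJ/min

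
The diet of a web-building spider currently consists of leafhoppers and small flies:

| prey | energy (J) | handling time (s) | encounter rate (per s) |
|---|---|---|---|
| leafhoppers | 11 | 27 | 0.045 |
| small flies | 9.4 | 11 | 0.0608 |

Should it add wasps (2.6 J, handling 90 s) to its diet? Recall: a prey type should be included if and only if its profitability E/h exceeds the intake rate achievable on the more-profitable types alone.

No

Intake rate on the current diet: R = (0.045×11 + 0.0608×9.4) / (1 + 0.045×27 + 0.0608×11) = 1.067/2.884 = 0.3698 J/s.
wasps: E/h = 2.6/90 = 0.02889 J/s.
0.02889 < 0.3698, so adding wasps would lower the average — exclude it.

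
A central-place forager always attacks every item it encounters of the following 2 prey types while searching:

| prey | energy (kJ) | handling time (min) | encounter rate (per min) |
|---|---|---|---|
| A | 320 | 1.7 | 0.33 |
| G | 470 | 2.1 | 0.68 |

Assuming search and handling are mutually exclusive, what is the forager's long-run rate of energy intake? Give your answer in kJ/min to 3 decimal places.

142.255 kJ/min

R = (0.33×320 + 0.68×470) / (1 + 0.33×1.7 + 0.68×2.1) = 425.2/2.989 = 142.3 kJ/min.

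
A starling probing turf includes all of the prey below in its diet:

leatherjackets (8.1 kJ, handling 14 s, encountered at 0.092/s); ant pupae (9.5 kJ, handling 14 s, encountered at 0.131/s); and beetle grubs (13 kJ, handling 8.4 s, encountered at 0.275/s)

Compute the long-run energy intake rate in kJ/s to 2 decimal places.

0.87 kJ/s

R = (0.092×8.1 + 0.131×9.5 + 0.275×13) / (1 + 0.092×14 + 0.131×14 + 0.275×8.4) = 5.565/6.432 = 0.8652 kJ/s.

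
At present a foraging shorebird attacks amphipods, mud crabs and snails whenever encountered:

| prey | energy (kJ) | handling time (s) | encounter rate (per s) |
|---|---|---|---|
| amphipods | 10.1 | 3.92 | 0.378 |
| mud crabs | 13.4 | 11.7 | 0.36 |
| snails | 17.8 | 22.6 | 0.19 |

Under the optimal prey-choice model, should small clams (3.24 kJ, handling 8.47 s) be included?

No

On amphipods, mud crabs and snails alone, R = ΣλE/(1+Σλh) = 12.02/10.99 = 1.094 kJ/s.
small clams: E/h = 3.24/8.47 = 0.3825 kJ/s.
0.3825 < 1.094, so adding small clams would lower the average — exclude it.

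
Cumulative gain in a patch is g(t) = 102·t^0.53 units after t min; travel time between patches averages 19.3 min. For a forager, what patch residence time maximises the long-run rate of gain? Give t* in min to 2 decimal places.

Maximise g(t)/(T+t): set derivative to zero → g'(t)(T+t) = g(t).
g'(t) = 0.53·102·t^-0.47. Setting 0.53·102·t^-0.47 = 102·t^0.53/(19.3+t) gives 0.53(19.3+t) = t, so 0.47·t = 0.53×19.3.
t* = 0.53×19.3/0.47 = 21.76 min.

21.76 min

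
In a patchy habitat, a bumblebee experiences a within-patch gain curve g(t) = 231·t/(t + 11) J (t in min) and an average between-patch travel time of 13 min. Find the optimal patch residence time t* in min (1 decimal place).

By the marginal value theorem, leave when the instantaneous gain rate g'(t) equals the habitat-wide average g(t)/(T + t).
g'(t) = 231·11/(t + 11)². Setting 231·11/(t+11)² = 231t/[(t+11)(13+t)] gives 11(13+t) = t(t+11), so t² = 11×13 = 143.
t* = √143 = 11.96 min.

12.0 min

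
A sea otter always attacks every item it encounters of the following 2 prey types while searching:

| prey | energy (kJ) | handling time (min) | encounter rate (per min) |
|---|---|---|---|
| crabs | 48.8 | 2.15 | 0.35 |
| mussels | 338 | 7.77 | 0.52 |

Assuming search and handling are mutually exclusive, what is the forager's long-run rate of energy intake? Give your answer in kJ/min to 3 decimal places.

R = (0.35×48.8 + 0.52×338) / (1 + 0.35×2.15 + 0.52×7.77) = 192.8/5.793 = 33.29 kJ/min.

33.289 kJ/min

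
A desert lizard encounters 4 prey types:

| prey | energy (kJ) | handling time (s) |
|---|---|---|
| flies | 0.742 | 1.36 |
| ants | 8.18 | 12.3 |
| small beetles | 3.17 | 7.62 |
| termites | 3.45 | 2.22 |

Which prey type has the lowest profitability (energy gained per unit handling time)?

small beetles

Profitability E/h (kJ/s): flies = 0.742/1.36 = 0.546, ants = 8.18/12.3 = 0.665, small beetles = 3.17/7.62 = 0.416, termites = 3.45/2.22 = 1.55.
Ranked: termites > ants > flies > small beetles.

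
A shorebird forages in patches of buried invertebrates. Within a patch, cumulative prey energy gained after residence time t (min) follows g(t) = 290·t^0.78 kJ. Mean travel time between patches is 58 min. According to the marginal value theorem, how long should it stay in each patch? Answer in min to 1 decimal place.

205.6 min

Optimal t* satisfies g'(t*) = g(t*)/(T + t*).
g'(t) = 0.78·290·t^-0.22. Setting 0.78·290·t^-0.22 = 290·t^0.78/(58+t) gives 0.78(58+t) = t, so 0.22·t = 0.78×58.
t* = 0.78×58/0.22 = 205.6 min.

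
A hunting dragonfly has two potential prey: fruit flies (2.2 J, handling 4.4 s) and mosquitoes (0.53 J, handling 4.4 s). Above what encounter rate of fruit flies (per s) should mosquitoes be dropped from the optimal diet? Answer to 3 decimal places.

0.072 per s

Drop mosquitoes once their profitability E₂/h₂ falls below the rate achievable on fruit flies alone: E₂/h₂ = λE₁/(1 + λh₁).
Solve for λ: λE₁h₂ = E₂(1 + λh₁) → λ(E₁h₂ − E₂h₁) = E₂ → λ = E₂/(E₁h₂ − E₂h₁).
λ = 0.53/(2.2×4.4 − 0.53×4.4) = 0.53/7.348 = 0.07213 per s.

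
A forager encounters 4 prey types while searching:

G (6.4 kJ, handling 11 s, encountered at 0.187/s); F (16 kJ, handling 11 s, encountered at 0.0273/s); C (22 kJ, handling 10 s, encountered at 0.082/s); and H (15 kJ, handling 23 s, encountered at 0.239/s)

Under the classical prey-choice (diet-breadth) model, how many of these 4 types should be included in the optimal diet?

2

Profitabilities (E/h, kJ/s): C 2.2, F 1.45, H 0.652, G 0.582. Add prey in this order while the next type's profitability exceeds the intake rate on those already taken.
Rate on top 1: 0.9912. F: 1.45 > 0.9912 → include.
Rate on top 2: 1.057. H: 0.652 < 1.057 → exclude; stop.
Optimal diet: C, F — 2 of 4 types.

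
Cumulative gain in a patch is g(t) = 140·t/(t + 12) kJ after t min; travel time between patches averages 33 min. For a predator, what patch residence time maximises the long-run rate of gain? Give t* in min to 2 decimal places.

Optimal t* satisfies g'(t*) = g(t*)/(T + t*).
g'(t) = 140·12/(t + 12)². Setting 140·12/(t+12)² = 140t/[(t+12)(33+t)] gives 12(33+t) = t(t+12), so t² = 12×33 = 396.
t* = √396 = 19.9 min.

19.90 min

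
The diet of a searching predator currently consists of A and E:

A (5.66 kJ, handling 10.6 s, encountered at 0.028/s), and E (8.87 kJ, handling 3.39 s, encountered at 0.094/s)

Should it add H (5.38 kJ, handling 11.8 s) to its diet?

Current rate: (0.028×5.66 + 0.094×8.87)/(1 + 0.028×10.6 + 0.094×3.39) = 0.6142 kJ/s.
H: E/h = 5.38/11.8 = 0.4559 kJ/s.
0.4559 < 0.6142, so adding H would lower the average — exclude it.

No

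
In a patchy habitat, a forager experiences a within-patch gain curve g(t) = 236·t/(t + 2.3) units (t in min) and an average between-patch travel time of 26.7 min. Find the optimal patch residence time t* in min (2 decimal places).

By the marginal value theorem, leave when the instantaneous gain rate g'(t) equals the habitat-wide average g(t)/(T + t).
g'(t) = 236·2.3/(t + 2.3)². Setting 236·2.3/(t+2.3)² = 236t/[(t+2.3)(26.7+t)] gives 2.3(26.7+t) = t(t+2.3), so t² = 2.3×26.7 = 61.41.
t* = √61.41 = 7.836 min.

7.84 min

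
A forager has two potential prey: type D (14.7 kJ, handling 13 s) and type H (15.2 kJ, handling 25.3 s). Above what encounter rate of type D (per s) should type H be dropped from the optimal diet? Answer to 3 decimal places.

0.087 per s

The zero-one rule: include type H iff E₂/h₂ > λE₁/(1+λh₁). Equality gives the switch point.
λE₁h₂ = E₂ + λE₂h₁ ⇒ λ = E₂/(E₁h₂ − E₂h₁) = 15.2/(371.9 − 197.6) = 0.0872 per s.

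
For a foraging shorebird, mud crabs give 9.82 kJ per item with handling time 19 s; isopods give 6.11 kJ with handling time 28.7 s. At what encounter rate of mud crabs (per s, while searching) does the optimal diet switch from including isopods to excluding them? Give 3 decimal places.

0.037 per s

At the threshold, the rate on mud crabs alone equals the profitability of isopods: λ·9.82/(1 + λ·19) = 6.11/28.7 = 0.2129.
Rearranging, λ(9.82 − 0.2129×19) = 0.2129, so λ = 0.2129/5.775 = 0.03686 per s.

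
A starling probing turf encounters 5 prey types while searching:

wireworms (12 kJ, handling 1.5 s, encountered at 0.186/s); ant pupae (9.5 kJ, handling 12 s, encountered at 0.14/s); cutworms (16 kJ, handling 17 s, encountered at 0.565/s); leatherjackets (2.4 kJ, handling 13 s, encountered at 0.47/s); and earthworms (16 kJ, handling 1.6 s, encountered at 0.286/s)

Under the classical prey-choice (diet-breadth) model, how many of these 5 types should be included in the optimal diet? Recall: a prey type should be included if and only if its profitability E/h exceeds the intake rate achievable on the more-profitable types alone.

Profitabilities (E/h, kJ/s): earthworms 10, wireworms 8, cutworms 0.941, ant pupae 0.792, leatherjackets 0.185. Add prey in this order while the next type's profitability exceeds the intake rate on those already taken.
Rate on top 1: 3.139. wireworms: 8 > 3.139 → include.
Rate on top 2: 3.92. cutworms: 0.941 < 3.92 → exclude; stop.
Optimal diet: earthworms, wireworms — 2 of 5 types.

2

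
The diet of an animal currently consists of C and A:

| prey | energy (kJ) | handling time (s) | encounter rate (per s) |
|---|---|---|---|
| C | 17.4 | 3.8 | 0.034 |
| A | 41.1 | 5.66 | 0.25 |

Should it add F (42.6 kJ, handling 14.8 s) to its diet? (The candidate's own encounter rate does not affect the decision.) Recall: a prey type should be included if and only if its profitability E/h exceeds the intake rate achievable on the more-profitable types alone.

No

Intake rate on the current diet: R = (0.034×17.4 + 0.25×41.1) / (1 + 0.034×3.8 + 0.25×5.66) = 10.87/2.544 = 4.271 kJ/s.
F: E/h = 42.6/14.8 = 2.878 kJ/s.
Since 2.878 < R, time spent handling F is better spent searching.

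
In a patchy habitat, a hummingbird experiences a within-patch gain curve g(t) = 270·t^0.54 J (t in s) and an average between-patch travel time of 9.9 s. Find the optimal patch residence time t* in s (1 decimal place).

11.6 s

By the marginal value theorem, leave when the instantaneous gain rate g'(t) equals the habitat-wide average g(t)/(T + t).
g'(t) = 0.54·270·t^-0.46. Setting 0.54·270·t^-0.46 = 270·t^0.54/(9.9+t) gives 0.54(9.9+t) = t, so 0.46·t = 0.54×9.9.
t* = 0.54×9.9/0.46 = 11.62 s.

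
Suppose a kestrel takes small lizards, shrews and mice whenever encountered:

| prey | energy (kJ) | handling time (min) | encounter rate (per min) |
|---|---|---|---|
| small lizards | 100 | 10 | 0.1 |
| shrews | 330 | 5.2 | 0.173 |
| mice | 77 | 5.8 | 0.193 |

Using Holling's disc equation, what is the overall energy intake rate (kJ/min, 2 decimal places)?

Energy encountered per unit search time: 0.1×100 + 0.173×330 + 0.193×77 = 81.95 kJ/min.
Handling time per unit search time: 0.1×10 + 0.173×5.2 + 0.193×5.8 = 3.019.
Rate = 81.95/(1 + 3.019) = 20.39 kJ/min.

20.39 kJ/min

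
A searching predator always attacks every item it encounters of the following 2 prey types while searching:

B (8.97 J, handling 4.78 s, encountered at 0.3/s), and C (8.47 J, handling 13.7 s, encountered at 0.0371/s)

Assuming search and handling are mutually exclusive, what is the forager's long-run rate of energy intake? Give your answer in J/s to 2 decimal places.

R = Σλ_iE_i / (1 + Σλ_ih_i)
Numerator: 0.3×8.97 + 0.0371×8.47 = 3.005
Denominator: 1 + 0.3×4.78 + 0.0371×13.7 = 2.942
R = 3.005/2.942 = 1.021 J/s

1.02 J/s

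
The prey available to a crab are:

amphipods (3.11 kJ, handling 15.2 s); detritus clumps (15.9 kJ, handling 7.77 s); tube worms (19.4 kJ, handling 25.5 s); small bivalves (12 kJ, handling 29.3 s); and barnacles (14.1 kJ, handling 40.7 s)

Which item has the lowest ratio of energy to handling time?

In descending order of E/h:
detritus clumps: 15.9/7.77 = 2.05 kJ/s
tube worms: 19.4/25.5 = 0.761 kJ/s
small bivalves: 12/29.3 = 0.41 kJ/s
barnacles: 14.1/40.7 = 0.346 kJ/s
amphipods: 3.11/15.2 = 0.205 kJ/s

amphipods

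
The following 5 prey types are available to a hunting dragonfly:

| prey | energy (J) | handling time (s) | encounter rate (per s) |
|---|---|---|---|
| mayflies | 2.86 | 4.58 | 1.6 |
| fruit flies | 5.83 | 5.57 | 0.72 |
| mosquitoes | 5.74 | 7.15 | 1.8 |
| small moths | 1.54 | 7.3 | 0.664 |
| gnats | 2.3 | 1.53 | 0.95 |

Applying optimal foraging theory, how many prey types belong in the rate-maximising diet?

E/h in descending order: gnats 1.5, fruit flies 1.05, mosquitoes 0.803, mayflies 0.624, small moths 0.211 J/s. The optimal diet is the largest prefix of this list for which every included type satisfies E_i/h_i > R on the types above it.
Rate on top 1: 0.8906. fruit flies: 1.05 > 0.8906 → include.
Rate on top 2: 0.9874. mosquitoes: 0.803 < 0.9874 → exclude; stop.
Optimal diet: gnats, fruit flies — 2 of 5 types.

2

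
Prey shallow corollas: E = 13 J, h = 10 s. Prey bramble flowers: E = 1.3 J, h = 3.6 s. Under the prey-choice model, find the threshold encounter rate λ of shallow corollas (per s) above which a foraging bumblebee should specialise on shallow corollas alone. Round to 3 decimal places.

The zero-one rule: include bramble flowers iff E₂/h₂ > λE₁/(1+λh₁). Equality gives the switch point.
λE₁h₂ = E₂ + λE₂h₁ ⇒ λ = E₂/(E₁h₂ − E₂h₁) = 1.3/(46.8 − 13) = 0.03846 per s.

0.038 per s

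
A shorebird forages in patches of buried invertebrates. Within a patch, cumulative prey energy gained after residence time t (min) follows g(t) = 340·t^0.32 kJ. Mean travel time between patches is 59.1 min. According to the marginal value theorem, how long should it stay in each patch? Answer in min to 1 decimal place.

27.8 min

Optimal t* satisfies g'(t*) = g(t*)/(T + t*).
g'(t) = 0.32·340·t^-0.68. Setting 0.32·340·t^-0.68 = 340·t^0.32/(59.1+t) gives 0.32(59.1+t) = t, so 0.68·t = 0.32×59.1.
t* = 0.32×59.1/0.68 = 27.81 min.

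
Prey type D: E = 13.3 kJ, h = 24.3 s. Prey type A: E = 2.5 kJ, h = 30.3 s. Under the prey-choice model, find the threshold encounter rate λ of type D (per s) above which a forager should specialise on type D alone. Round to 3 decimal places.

Drop type A once their profitability E₂/h₂ falls below the rate achievable on type D alone: E₂/h₂ = λE₁/(1 + λh₁).
Solve for λ: λE₁h₂ = E₂(1 + λh₁) → λ(E₁h₂ − E₂h₁) = E₂ → λ = E₂/(E₁h₂ − E₂h₁).
λ = 2.5/(13.3×30.3 − 2.5×24.3) = 2.5/342.2 = 0.007305 per s.

0.007 per s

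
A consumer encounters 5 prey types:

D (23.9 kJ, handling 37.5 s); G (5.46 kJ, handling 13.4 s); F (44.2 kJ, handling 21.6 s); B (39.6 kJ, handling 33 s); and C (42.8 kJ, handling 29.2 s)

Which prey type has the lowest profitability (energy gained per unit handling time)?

Profitability E/h (kJ/s): D = 23.9/37.5 = 0.637, G = 5.46/13.4 = 0.407, F = 44.2/21.6 = 2.05, B = 39.6/33 = 1.2, C = 42.8/29.2 = 1.47.
Ranked: F > C > B > D > G.

G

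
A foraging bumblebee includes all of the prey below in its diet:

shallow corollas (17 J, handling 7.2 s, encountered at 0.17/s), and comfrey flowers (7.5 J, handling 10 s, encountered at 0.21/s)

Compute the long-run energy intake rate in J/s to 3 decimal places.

1.033 J/s

R = (0.17×17 + 0.21×7.5) / (1 + 0.17×7.2 + 0.21×10) = 4.465/4.324 = 1.033 J/s.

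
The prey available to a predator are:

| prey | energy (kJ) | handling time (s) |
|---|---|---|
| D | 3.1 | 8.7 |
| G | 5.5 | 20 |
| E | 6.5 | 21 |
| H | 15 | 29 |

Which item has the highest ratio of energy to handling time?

H

Profitability E/h (kJ/s): D = 3.1/8.7 = 0.356, G = 5.5/20 = 0.275, E = 6.5/21 = 0.31, H = 15/29 = 0.517.
Ranked: H > D > E > G.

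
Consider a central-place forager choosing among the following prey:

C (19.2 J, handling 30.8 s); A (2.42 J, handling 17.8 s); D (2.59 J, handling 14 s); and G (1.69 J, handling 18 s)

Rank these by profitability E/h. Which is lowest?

G

Profitability E/h (J/s): C = 19.2/30.8 = 0.623, A = 2.42/17.8 = 0.136, D = 2.59/14 = 0.185, G = 1.69/18 = 0.0939.
Ranked: C > D > A > G.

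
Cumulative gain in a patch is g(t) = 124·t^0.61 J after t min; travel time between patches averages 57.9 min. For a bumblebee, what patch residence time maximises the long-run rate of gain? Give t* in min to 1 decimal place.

Maximise g(t)/(T+t): set derivative to zero → g'(t)(T+t) = g(t).
g'(t) = 0.61·124·t^-0.39. Setting 0.61·124·t^-0.39 = 124·t^0.61/(57.9+t) gives 0.61(57.9+t) = t, so 0.39·t = 0.61×57.9.
t* = 0.61×57.9/0.39 = 90.56 min.

90.6 min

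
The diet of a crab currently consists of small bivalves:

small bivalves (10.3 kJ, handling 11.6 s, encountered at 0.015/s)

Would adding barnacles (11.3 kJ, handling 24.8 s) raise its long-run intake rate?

Yes

Intake rate on the current diet: R = (0.015×10.3) / (1 + 0.015×11.6) = 0.1545/1.174 = 0.1316 kJ/s.
barnacles: E/h = 11.3/24.8 = 0.4556 kJ/s.
Since 0.4556 > R, including barnacles increases the long-run rate.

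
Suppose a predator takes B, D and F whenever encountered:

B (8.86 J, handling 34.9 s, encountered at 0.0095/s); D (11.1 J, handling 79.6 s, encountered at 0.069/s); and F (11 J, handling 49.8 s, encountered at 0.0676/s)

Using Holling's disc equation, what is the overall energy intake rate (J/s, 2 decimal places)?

0.16 J/s

Energy encountered per unit search time: 0.0095×8.86 + 0.069×11.1 + 0.0676×11 = 1.594 J/s.
Handling time per unit search time: 0.0095×34.9 + 0.069×79.6 + 0.0676×49.8 = 9.19.
Rate = 1.594/(1 + 9.19) = 0.1564 J/s.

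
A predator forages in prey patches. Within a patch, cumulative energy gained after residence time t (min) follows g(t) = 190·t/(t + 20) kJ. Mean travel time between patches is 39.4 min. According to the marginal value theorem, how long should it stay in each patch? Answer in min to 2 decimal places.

28.07 min

Maximise g(t)/(T+t): set derivative to zero → g'(t)(T+t) = g(t).
g'(t) = 190·20/(t + 20)². Setting 190·20/(t+20)² = 190t/[(t+20)(39.4+t)] gives 20(39.4+t) = t(t+20), so t² = 20×39.4 = 788.
t* = √788 = 28.07 min.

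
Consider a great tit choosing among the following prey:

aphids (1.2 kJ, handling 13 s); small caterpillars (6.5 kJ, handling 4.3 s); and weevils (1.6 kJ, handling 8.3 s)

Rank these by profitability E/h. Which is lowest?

aphids

In descending order of E/h:
small caterpillars: 6.5/4.3 = 1.51 kJ/s
weevils: 1.6/8.3 = 0.193 kJ/s
aphids: 1.2/13 = 0.0923 kJ/s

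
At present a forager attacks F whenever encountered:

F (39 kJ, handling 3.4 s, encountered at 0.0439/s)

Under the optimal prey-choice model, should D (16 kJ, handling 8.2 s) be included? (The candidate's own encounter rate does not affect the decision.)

Yes

Intake rate on the current diet: R = (0.0439×39) / (1 + 0.0439×3.4) = 1.712/1.149 = 1.49 kJ/s.
Profitability of D: 16/8.2 = 1.951 kJ/s.
Since 1.951 > R, including D increases the long-run rate.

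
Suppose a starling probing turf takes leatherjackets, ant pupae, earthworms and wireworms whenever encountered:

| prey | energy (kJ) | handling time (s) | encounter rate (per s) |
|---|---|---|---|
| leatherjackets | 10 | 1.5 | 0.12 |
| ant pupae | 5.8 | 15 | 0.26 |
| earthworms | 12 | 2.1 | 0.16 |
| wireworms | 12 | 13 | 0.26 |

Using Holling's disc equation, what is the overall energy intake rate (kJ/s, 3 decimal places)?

R = (0.12×10 + 0.26×5.8 + 0.16×12 + 0.26×12) / (1 + 0.12×1.5 + 0.26×15 + 0.16×2.1 + 0.26×13) = 7.748/8.796 = 0.8809 kJ/s.

0.881 kJ/s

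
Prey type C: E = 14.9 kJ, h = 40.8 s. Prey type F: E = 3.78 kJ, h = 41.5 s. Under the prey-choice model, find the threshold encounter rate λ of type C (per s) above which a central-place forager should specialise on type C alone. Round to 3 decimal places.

The zero-one rule: include type F iff E₂/h₂ > λE₁/(1+λh₁). Equality gives the switch point.
λE₁h₂ = E₂ + λE₂h₁ ⇒ λ = E₂/(E₁h₂ − E₂h₁) = 3.78/(618.4 − 154.2) = 0.008144 per s.

0.008 per s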